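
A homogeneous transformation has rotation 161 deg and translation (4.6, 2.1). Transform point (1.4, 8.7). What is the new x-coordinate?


x' = cos(theta)*px - sin(theta)*py + tx
= -0.9455*1.4 - 0.3256*8.7 + 4.6
= 0.4438


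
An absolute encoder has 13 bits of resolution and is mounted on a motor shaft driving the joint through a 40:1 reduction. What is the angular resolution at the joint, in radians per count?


counts = 2^13 = 8192
effective counts at joint = 8192 * 40 = 327680
resolution = 2*pi / 327680
= 1.9175e-05 rad/count


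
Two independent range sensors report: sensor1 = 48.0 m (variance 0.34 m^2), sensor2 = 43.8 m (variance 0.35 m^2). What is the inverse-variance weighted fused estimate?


w1 = (1/var1) / (1/var1 + 1/var2)
   = 2.9412 / (2.9412 + 2.8571) = 0.5072
w2 = 1 - w1 = 0.4928
fused = w1*s1 + w2*s2 = 24.3478 + 21.5826
= 45.9304 m


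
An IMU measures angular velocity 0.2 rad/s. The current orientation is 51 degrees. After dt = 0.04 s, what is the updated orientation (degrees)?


delta_theta = w * dt = 0.2 * 0.04 = 0.008 rad
= 0.4584 deg
theta_new = 51 + 0.4584 = 51.4584 deg


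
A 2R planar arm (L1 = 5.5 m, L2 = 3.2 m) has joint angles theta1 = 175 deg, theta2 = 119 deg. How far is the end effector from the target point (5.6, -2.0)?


End effector via forward kinematics:
x = L1*cos(t1) + L2*cos(t1+t2) = -4.1775
y = L1*sin(t1) + L2*sin(t1+t2) = -2.444
Distance to target:
d = sqrt((5.6 - -4.1775)^2 + (-2.0 - -2.444)^2)
= sqrt(95.5998 + 0.1971)
= 9.7876 m


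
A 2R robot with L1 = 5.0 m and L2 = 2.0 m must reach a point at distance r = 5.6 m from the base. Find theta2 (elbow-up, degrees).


cos(theta2) = (r^2 - L1^2 - L2^2) / (2*L1*L2)
cos(theta2) = (31.36 - 25.0 - 4.0) / 20.0
cos(theta2) = 0.118
theta2 = 83.2233 degrees


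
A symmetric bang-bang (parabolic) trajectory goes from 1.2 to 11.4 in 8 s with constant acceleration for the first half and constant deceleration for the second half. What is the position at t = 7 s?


Symmetric rest-to-rest: each phase covers (pf-p0)/2 in time T/2. 0.5*a*(T/2)^2 = (pf-p0)/2 => a = 4*(pf-p0)/T^2
a = 4*(11.4-1.2)/8^2 = 0.6375
t = 7 is in the deceleration phase (t > T/2).
p = pf - 0.5*a*(T-t)^2 = 11.4 - 0.5*0.6375*1^2
= 11.0813


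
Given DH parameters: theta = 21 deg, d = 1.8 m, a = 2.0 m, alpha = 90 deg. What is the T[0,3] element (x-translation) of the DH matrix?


T[0,3] = a * cos(theta)
= 2.0 * cos(21 deg)
= 2.0 * 0.9336
= 1.8672


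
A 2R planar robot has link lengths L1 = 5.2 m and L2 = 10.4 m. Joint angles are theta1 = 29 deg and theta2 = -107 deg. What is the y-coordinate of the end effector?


Convert angles to radians: theta1 = 0.5061, theta2 = -1.8675
y = L1*sin(theta1) + L2*sin(theta1+theta2)
y = 2.521 + -10.1727
y = -7.6517


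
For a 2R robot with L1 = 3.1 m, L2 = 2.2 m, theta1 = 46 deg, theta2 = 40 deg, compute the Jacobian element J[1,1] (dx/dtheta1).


J[1,1] = -L1*sin(t1) - L2*sin(t1+t2)
= -3.1*sin(46) - 2.2*sin(86)
= -4.4246


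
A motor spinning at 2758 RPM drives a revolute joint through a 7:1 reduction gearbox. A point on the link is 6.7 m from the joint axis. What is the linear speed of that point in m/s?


omega_motor = 2758 * 2*pi/60 = 288.8171 rad/s
omega_joint = omega_motor / 7 = 41.2596 rad/s
v = omega_joint * r = 41.2596 * 6.7
= 276.4392 m/s


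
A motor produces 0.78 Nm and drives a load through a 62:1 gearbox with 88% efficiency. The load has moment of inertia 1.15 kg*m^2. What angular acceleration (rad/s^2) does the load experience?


tau_out = tau_motor * N * eta
= 0.78 * 62 * 0.88 = 42.5568 Nm
alpha = tau_out / I = 42.5568 / 1.15
= 37.0059 rad/s^2


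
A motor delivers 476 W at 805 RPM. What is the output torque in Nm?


omega = 805 * 2*pi/60 = 84.2994 rad/s
tau = P / omega = 476 / 84.2994
= 5.6465 Nm


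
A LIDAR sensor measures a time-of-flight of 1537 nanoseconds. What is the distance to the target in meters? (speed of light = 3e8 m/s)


tof = 1537 ns = 1.537e-06 s
dist = c * tof / 2
= 3e8 * 1.537e-06 / 2
= 230.55 m


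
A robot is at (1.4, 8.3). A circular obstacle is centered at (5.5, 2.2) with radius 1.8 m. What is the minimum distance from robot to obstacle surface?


center_dist = sqrt((1.4-5.5)^2 + (8.3-2.2)^2)
= sqrt(16.81 + 37.21)
= 7.3498
min_dist = center_dist - radius = 7.3498 - 1.8 = 5.5498 m


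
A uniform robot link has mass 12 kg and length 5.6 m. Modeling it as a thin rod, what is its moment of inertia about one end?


I = (1/3) * m * L^2
= (1/3) * 12 * 5.6^2
= 0.333333 * 12 * 31.36
= 125.44 kg*m^2


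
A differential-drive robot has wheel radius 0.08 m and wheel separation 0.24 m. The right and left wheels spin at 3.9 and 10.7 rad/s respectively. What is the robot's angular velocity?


vR = r*wR = 0.08*3.9 = 0.312 m/s
vL = r*wL = 0.08*10.7 = 0.856 m/s
v = (vR+vL)/2 = 0.584 m/s
omega = (vR-vL)/L = -2.2667 rad/s
angular velocity = -2.2667 rad/s


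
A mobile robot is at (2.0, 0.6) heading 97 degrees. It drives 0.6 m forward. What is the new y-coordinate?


y_new = y0 + d*sin(theta)
= 0.6 + 0.6*sin(97)
= 0.6 + 0.5955
= 1.1955


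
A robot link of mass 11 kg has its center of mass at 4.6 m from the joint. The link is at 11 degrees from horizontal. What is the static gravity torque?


tau = m*g*L*cos(angle)
= 11 * 9.81 * 4.6 * cos(11 deg)
= 11 * 9.81 * 4.6 * 0.9816
= 487.266 Nm


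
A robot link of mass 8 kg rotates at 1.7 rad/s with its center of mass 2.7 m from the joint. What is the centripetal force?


F = m * omega^2 * r
= 8 * 1.7^2 * 2.7
= 8 * 2.89 * 2.7
= 62.424 N


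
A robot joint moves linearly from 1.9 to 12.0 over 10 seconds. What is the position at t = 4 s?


s = t/T = 4/10 = 0.4
p(t) = p0 + (pf-p0)*s
= 1.9 + (12.0 - 1.9) * 0.4
= 5.94


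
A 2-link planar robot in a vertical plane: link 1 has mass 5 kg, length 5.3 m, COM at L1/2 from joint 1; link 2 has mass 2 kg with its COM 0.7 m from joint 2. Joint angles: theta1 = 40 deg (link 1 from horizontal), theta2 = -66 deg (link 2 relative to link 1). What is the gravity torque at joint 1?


Horizontal distance from joint 1 to link-1 COM:
  x_c1 = (L1/2)*cos(t1) = 2.65 * 0.766 = 2.03 m
Horizontal distance from joint 1 to link-2 COM:
  x_c2 = L1*cos(t1) + Lc2*cos(t1+t2)
       = 5.3*0.766 + 0.7*0.8988 = 4.6892 m
tau1 = m1*g*x_c1 + m2*g*x_c2
     = 5*9.81*2.03 + 2*9.81*4.6892
     = 99.5724 + 92.0019
     = 191.5743 Nm


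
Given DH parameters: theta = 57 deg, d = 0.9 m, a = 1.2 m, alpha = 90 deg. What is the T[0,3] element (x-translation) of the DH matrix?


T[0,3] = a * cos(theta)
= 1.2 * cos(57 deg)
= 1.2 * 0.5446
= 0.6536


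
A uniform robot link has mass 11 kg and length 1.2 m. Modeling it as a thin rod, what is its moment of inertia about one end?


I = (1/3) * m * L^2
= (1/3) * 11 * 1.2^2
= 0.333333 * 11 * 1.44
= 5.28 kg*m^2


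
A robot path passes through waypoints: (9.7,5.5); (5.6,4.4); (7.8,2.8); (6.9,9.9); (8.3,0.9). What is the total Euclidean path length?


Segment lengths:
  seg1 = sqrt((-4.1)^2 + (-1.1)^2) = 4.245
  seg2 = sqrt((2.2)^2 + (-1.6)^2) = 2.7203
  seg3 = sqrt((-0.9)^2 + (7.1)^2) = 7.1568
  seg4 = sqrt((1.4)^2 + (-9.0)^2) = 9.1082
Total = 23.2303


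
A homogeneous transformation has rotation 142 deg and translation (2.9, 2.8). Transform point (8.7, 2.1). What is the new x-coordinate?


x' = cos(theta)*px - sin(theta)*py + tx
= -0.788*8.7 - 0.6157*2.1 + 2.9
= -5.2486


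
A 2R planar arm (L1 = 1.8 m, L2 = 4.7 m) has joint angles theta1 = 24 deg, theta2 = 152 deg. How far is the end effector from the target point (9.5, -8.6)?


End effector via forward kinematics:
x = L1*cos(t1) + L2*cos(t1+t2) = -3.0442
y = L1*sin(t1) + L2*sin(t1+t2) = 1.06
Distance to target:
d = sqrt((9.5 - -3.0442)^2 + (-8.6 - 1.06)^2)
= sqrt(157.3562 + 93.3152)
= 15.8326 m


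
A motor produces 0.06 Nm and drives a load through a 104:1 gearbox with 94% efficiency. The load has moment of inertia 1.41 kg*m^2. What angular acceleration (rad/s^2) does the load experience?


tau_out = tau_motor * N * eta
= 0.06 * 104 * 0.94 = 5.8656 Nm
alpha = tau_out / I = 5.8656 / 1.41
= 4.16 rad/s^2


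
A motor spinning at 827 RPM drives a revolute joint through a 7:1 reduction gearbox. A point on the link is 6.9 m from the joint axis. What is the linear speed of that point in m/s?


omega_motor = 827 * 2*pi/60 = 86.6032 rad/s
omega_joint = omega_motor / 7 = 12.3719 rad/s
v = omega_joint * r = 12.3719 * 6.9
= 85.366 m/s


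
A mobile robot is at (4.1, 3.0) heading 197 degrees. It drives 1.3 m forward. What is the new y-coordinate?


y_new = y0 + d*sin(theta)
= 3.0 + 1.3*sin(197)
= 3.0 + -0.3801
= 2.6199


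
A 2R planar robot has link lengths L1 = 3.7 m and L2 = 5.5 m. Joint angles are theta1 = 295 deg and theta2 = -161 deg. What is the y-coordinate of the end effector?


Convert angles to radians: theta1 = 5.1487, theta2 = -2.81
y = L1*sin(theta1) + L2*sin(theta1+theta2)
y = -3.3533 + 3.9564
y = 0.603


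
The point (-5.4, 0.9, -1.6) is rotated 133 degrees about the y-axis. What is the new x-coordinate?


Rotation about y-axis: x' = x*cos(theta) + z*sin(theta)
= -5.4 * -0.682 + -1.6 * 0.7314
= 2.5126


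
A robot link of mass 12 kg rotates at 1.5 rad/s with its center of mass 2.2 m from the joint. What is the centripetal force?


F = m * omega^2 * r
= 12 * 1.5^2 * 2.2
= 12 * 2.25 * 2.2
= 59.4 N


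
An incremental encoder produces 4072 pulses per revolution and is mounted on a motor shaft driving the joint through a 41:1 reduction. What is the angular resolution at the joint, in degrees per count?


counts per rev = 4072
effective counts at joint = 4072 * 41 = 166952
resolution = 360 / 166952
= 0.0022 deg/count


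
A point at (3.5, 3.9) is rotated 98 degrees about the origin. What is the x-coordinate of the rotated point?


x' = x*cos(theta) - y*sin(theta)
cos(98 deg) = -0.1392, sin(98 deg) = 0.9903
x' = 3.5 * -0.1392 - 3.9 * 0.9903
= -0.4871 - 3.862
= -4.3492


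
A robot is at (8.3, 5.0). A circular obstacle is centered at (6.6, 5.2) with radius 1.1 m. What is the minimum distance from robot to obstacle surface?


center_dist = sqrt((8.3-6.6)^2 + (5.0-5.2)^2)
= sqrt(2.89 + 0.04)
= 1.7117
min_dist = center_dist - radius = 1.7117 - 1.1 = 0.6117 m


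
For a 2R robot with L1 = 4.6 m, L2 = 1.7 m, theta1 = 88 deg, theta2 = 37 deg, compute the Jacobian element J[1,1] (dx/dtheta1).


J[1,1] = -L1*sin(t1) - L2*sin(t1+t2)
= -4.6*sin(88) - 1.7*sin(125)
= -5.9898


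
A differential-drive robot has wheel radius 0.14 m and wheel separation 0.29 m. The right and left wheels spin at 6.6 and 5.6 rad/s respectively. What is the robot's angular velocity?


vR = r*wR = 0.14*6.6 = 0.924 m/s
vL = r*wL = 0.14*5.6 = 0.784 m/s
v = (vR+vL)/2 = 0.854 m/s
omega = (vR-vL)/L = 0.4828 rad/s
angular velocity = 0.4828 rad/s


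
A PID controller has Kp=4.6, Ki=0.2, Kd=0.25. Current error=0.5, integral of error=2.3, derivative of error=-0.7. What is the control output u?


u = Kp*e + Ki*int(e) + Kd*de/dt
= 4.6*0.5 + 0.2*2.3 + 0.25*(-0.7)
= 2.3 + 0.46 + -0.175
= 2.585


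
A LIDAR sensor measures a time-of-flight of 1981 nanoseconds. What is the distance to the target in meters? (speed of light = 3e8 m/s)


tof = 1981 ns = 1.981e-06 s
dist = c * tof / 2
= 3e8 * 1.981e-06 / 2
= 297.15 m


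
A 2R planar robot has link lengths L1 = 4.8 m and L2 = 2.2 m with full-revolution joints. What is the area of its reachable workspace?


r_max = L1 + L2 = 7.0 m
r_min = |L1 - L2| = 2.6 m
Area = pi*(r_max^2 - r_min^2)
= pi*(49.0 - 6.76)
= pi * 42.24
= 132.7009 m^2


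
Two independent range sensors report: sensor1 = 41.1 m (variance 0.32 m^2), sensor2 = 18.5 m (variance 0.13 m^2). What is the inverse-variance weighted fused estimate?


w1 = (1/var1) / (1/var1 + 1/var2)
   = 3.125 / (3.125 + 7.6923) = 0.2889
w2 = 1 - w1 = 0.7111
fused = w1*s1 + w2*s2 = 11.8733 + 13.1556
= 25.0289 m


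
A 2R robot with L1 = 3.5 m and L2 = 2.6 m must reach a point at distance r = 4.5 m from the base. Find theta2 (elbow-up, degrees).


cos(theta2) = (r^2 - L1^2 - L2^2) / (2*L1*L2)
cos(theta2) = (20.25 - 12.25 - 6.76) / 18.2
cos(theta2) = 0.068132
theta2 = 86.0933 degrees


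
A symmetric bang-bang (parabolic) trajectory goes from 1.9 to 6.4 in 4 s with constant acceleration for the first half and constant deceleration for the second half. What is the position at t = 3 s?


Symmetric rest-to-rest: each phase covers (pf-p0)/2 in time T/2. 0.5*a*(T/2)^2 = (pf-p0)/2 => a = 4*(pf-p0)/T^2
a = 4*(6.4-1.9)/4^2 = 1.125
t = 3 is in the deceleration phase (t > T/2).
p = pf - 0.5*a*(T-t)^2 = 6.4 - 0.5*1.125*1^2
= 5.8375


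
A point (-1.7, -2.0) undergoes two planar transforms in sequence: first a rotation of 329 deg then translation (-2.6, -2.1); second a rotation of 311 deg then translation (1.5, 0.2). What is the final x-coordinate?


After transform 1:
x1 = cos(329)*-1.7 - sin(329)*-2.0 + -2.6 = -5.0873
y1 = sin(329)*-1.7 + cos(329)*-2.0 + -2.1 = -2.9388
After transform 2:
x2 = cos(311)*-5.0873 - sin(311)*-2.9388 + 1.5
= -4.0555


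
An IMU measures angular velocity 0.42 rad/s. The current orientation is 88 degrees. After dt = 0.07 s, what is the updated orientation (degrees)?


delta_theta = w * dt = 0.42 * 0.07 = 0.0294 rad
= 1.6845 deg
theta_new = 88 + 1.6845 = 89.6845 deg


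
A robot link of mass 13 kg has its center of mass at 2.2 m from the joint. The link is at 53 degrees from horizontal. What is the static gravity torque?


tau = m*g*L*cos(angle)
= 13 * 9.81 * 2.2 * cos(53 deg)
= 13 * 9.81 * 2.2 * 0.6018
= 168.8488 Nm


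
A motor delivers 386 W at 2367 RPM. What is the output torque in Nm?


omega = 2367 * 2*pi/60 = 247.8717 rad/s
tau = P / omega = 386 / 247.8717
= 1.5573 Nm


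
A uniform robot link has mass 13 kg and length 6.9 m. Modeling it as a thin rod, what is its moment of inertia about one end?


I = (1/3) * m * L^2
= (1/3) * 13 * 6.9^2
= 0.333333 * 13 * 47.61
= 206.31 kg*m^2


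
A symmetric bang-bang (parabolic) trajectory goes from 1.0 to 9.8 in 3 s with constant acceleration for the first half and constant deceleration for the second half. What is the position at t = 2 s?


Symmetric rest-to-rest: each phase covers (pf-p0)/2 in time T/2. 0.5*a*(T/2)^2 = (pf-p0)/2 => a = 4*(pf-p0)/T^2
a = 4*(9.8-1.0)/3^2 = 3.9111
t = 2 is in the deceleration phase (t > T/2).
p = pf - 0.5*a*(T-t)^2 = 9.8 - 0.5*3.9111*1^2
= 7.8444


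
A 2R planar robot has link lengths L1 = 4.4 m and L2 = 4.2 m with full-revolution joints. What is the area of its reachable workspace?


r_max = L1 + L2 = 8.6 m
r_min = |L1 - L2| = 0.2 m
Area = pi*(r_max^2 - r_min^2)
= pi*(73.96 - 0.04)
= pi * 73.92
= 232.2265 m^2


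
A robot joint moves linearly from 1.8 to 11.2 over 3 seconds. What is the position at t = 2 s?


s = t/T = 2/3 = 0.6667
p(t) = p0 + (pf-p0)*s
= 1.8 + (11.2 - 1.8) * 0.6667
= 8.0667


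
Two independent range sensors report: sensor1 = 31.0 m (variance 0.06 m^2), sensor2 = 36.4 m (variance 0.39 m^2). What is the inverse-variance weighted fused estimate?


w1 = (1/var1) / (1/var1 + 1/var2)
   = 16.6667 / (16.6667 + 2.5641) = 0.8667
w2 = 1 - w1 = 0.1333
fused = w1*s1 + w2*s2 = 26.8667 + 4.8533
= 31.72 m


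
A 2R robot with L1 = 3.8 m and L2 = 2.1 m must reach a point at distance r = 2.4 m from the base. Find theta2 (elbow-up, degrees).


cos(theta2) = (r^2 - L1^2 - L2^2) / (2*L1*L2)
cos(theta2) = (5.76 - 14.44 - 4.41) / 15.96
cos(theta2) = -0.820175
theta2 = 145.1024 degrees


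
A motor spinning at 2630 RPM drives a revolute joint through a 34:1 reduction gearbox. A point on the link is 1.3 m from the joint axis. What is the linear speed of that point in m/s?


omega_motor = 2630 * 2*pi/60 = 275.413 rad/s
omega_joint = omega_motor / 34 = 8.1004 rad/s
v = omega_joint * r = 8.1004 * 1.3
= 10.5305 m/s


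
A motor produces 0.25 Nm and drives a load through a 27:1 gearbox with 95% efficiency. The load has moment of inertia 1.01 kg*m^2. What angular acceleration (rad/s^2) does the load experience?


tau_out = tau_motor * N * eta
= 0.25 * 27 * 0.95 = 6.4125 Nm
alpha = tau_out / I = 6.4125 / 1.01
= 6.349 rad/s^2


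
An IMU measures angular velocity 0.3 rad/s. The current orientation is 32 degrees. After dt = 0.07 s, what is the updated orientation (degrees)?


delta_theta = w * dt = 0.3 * 0.07 = 0.021 rad
= 1.2032 deg
theta_new = 32 + 1.2032 = 33.2032 deg


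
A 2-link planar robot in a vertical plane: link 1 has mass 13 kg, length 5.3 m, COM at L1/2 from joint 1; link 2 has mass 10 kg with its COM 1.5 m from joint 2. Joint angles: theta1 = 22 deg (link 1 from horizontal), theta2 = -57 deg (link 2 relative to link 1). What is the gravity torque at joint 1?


Horizontal distance from joint 1 to link-1 COM:
  x_c1 = (L1/2)*cos(t1) = 2.65 * 0.9272 = 2.457 m
Horizontal distance from joint 1 to link-2 COM:
  x_c2 = L1*cos(t1) + Lc2*cos(t1+t2)
       = 5.3*0.9272 + 1.5*0.8192 = 6.1428 m
tau1 = m1*g*x_c1 + m2*g*x_c2
     = 13*9.81*2.457 + 10*9.81*6.1428
     = 313.346 + 602.6089
     = 915.9549 Nm


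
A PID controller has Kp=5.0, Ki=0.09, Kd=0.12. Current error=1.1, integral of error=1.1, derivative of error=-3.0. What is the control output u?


u = Kp*e + Ki*int(e) + Kd*de/dt
= 5.0*1.1 + 0.09*1.1 + 0.12*(-3.0)
= 5.5 + 0.099 + -0.36
= 5.239


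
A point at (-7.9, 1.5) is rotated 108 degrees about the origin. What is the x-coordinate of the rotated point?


x' = x*cos(theta) - y*sin(theta)
cos(108 deg) = -0.309, sin(108 deg) = 0.9511
x' = -7.9 * -0.309 - 1.5 * 0.9511
= 2.4412 - 1.4266
= 1.0146


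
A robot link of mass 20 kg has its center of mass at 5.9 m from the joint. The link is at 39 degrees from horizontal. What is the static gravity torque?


tau = m*g*L*cos(angle)
= 20 * 9.81 * 5.9 * cos(39 deg)
= 20 * 9.81 * 5.9 * 0.7771
= 899.6086 Nm


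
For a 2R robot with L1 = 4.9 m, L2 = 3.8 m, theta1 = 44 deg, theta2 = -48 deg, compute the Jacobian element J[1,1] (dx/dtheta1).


J[1,1] = -L1*sin(t1) - L2*sin(t1+t2)
= -4.9*sin(44) - 3.8*sin(-4)
= -3.1388


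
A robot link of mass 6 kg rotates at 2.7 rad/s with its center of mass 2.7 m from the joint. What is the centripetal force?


F = m * omega^2 * r
= 6 * 2.7^2 * 2.7
= 6 * 7.29 * 2.7
= 118.098 N


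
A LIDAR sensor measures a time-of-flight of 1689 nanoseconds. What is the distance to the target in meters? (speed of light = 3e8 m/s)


tof = 1689 ns = 1.689e-06 s
dist = c * tof / 2
= 3e8 * 1.689e-06 / 2
= 253.35 m


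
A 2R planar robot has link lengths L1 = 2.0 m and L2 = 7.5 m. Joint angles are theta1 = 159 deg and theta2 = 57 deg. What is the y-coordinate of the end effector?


Convert angles to radians: theta1 = 2.7751, theta2 = 0.9948
y = L1*sin(theta1) + L2*sin(theta1+theta2)
y = 0.7167 + -4.4084
y = -3.6917


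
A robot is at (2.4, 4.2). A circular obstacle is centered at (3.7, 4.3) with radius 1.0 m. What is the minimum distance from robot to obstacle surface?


center_dist = sqrt((2.4-3.7)^2 + (4.2-4.3)^2)
= sqrt(1.69 + 0.01)
= 1.3038
min_dist = center_dist - radius = 1.3038 - 1.0 = 0.3038 m


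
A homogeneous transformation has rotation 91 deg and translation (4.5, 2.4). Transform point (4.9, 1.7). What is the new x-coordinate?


x' = cos(theta)*px - sin(theta)*py + tx
= -0.0175*4.9 - 0.9998*1.7 + 4.5
= 2.7147


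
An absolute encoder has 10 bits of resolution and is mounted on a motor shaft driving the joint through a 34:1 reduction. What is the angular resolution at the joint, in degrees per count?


counts = 2^10 = 1024
effective counts at joint = 1024 * 34 = 34816
resolution = 360 / 34816
= 0.0103 deg/count


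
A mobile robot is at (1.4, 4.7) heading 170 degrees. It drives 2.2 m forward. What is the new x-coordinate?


x_new = x0 + d*cos(theta)
= 1.4 + 2.2*cos(170)
= 1.4 + -2.1666
= -0.7666


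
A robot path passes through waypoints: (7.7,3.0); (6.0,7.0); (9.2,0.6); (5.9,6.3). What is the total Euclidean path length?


Segment lengths:
  seg1 = sqrt((-1.7)^2 + (4.0)^2) = 4.3463
  seg2 = sqrt((3.2)^2 + (-6.4)^2) = 7.1554
  seg3 = sqrt((-3.3)^2 + (5.7)^2) = 6.5863
Total = 18.088


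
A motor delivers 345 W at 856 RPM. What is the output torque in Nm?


omega = 856 * 2*pi/60 = 89.6401 rad/s
tau = P / omega = 345 / 89.6401
= 3.8487 Nm


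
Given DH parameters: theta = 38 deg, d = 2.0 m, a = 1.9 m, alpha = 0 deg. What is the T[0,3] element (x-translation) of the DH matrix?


T[0,3] = a * cos(theta)
= 1.9 * cos(38 deg)
= 1.9 * 0.788
= 1.4972


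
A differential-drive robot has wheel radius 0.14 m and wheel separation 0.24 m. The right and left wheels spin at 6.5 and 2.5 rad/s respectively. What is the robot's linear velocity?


vR = r*wR = 0.14*6.5 = 0.91 m/s
vL = r*wL = 0.14*2.5 = 0.35 m/s
v = (vR+vL)/2 = 0.63 m/s
omega = (vR-vL)/L = 2.3333 rad/s
linear velocity = 0.63 m/s


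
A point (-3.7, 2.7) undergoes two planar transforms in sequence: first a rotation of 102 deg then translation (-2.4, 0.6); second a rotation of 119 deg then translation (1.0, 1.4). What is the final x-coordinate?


After transform 1:
x1 = cos(102)*-3.7 - sin(102)*2.7 + -2.4 = -4.2717
y1 = sin(102)*-3.7 + cos(102)*2.7 + 0.6 = -3.5805
After transform 2:
x2 = cos(119)*-4.2717 - sin(119)*-3.5805 + 1.0
= 6.2026


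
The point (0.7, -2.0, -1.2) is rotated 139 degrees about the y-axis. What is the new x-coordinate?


Rotation about y-axis: x' = x*cos(theta) + z*sin(theta)
= 0.7 * -0.7547 + -1.2 * 0.6561
= -1.3156


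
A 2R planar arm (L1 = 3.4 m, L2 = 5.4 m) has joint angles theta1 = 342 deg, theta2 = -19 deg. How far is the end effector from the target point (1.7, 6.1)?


End effector via forward kinematics:
x = L1*cos(t1) + L2*cos(t1+t2) = 7.5462
y = L1*sin(t1) + L2*sin(t1+t2) = -4.3005
Distance to target:
d = sqrt((1.7 - 7.5462)^2 + (6.1 - -4.3005)^2)
= sqrt(34.1783 + 108.1695)
= 11.931 m


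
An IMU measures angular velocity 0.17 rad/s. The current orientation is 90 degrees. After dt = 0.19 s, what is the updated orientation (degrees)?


delta_theta = w * dt = 0.17 * 0.19 = 0.0323 rad
= 1.8507 deg
theta_new = 90 + 1.8507 = 91.8507 deg


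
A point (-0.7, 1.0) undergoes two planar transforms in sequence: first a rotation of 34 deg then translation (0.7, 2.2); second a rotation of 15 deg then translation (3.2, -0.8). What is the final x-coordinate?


After transform 1:
x1 = cos(34)*-0.7 - sin(34)*1.0 + 0.7 = -0.4395
y1 = sin(34)*-0.7 + cos(34)*1.0 + 2.2 = 2.6376
After transform 2:
x2 = cos(15)*-0.4395 - sin(15)*2.6376 + 3.2
= 2.0928


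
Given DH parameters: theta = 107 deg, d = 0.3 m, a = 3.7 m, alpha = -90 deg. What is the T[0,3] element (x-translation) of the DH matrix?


T[0,3] = a * cos(theta)
= 3.7 * cos(107 deg)
= 3.7 * -0.2924
= -1.0818


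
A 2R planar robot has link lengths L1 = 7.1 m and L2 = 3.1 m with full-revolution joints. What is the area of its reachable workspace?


r_max = L1 + L2 = 10.2 m
r_min = |L1 - L2| = 4.0 m
Area = pi*(r_max^2 - r_min^2)
= pi*(104.04 - 16.0)
= pi * 88.04
= 276.5858 m^2


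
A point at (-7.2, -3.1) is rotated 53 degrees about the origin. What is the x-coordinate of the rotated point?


x' = x*cos(theta) - y*sin(theta)
cos(53 deg) = 0.6018, sin(53 deg) = 0.7986
x' = -7.2 * 0.6018 - -3.1 * 0.7986
= -4.3331 - -2.4758
= -1.8573


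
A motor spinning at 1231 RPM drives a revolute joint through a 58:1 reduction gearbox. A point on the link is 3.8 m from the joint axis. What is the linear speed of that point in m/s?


omega_motor = 1231 * 2*pi/60 = 128.91 rad/s
omega_joint = omega_motor / 58 = 2.2226 rad/s
v = omega_joint * r = 2.2226 * 3.8
= 8.4458 m/s


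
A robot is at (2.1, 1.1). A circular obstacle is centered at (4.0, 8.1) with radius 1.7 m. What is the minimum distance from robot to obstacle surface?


center_dist = sqrt((2.1-4.0)^2 + (1.1-8.1)^2)
= sqrt(3.61 + 49.0)
= 7.2533
min_dist = center_dist - radius = 7.2533 - 1.7 = 5.5533 m


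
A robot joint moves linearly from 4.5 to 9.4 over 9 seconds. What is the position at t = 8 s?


s = t/T = 8/9 = 0.8889
p(t) = p0 + (pf-p0)*s
= 4.5 + (9.4 - 4.5) * 0.8889
= 8.8556


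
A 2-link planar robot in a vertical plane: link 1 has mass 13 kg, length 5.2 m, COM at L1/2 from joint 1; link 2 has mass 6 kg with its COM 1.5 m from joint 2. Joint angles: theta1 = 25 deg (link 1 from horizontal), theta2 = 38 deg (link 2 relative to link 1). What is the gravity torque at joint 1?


Horizontal distance from joint 1 to link-1 COM:
  x_c1 = (L1/2)*cos(t1) = 2.6 * 0.9063 = 2.3564 m
Horizontal distance from joint 1 to link-2 COM:
  x_c2 = L1*cos(t1) + Lc2*cos(t1+t2)
       = 5.2*0.9063 + 1.5*0.454 = 5.3938 m
tau1 = m1*g*x_c1 + m2*g*x_c2
     = 13*9.81*2.3564 + 6*9.81*5.3938
     = 300.5117 + 317.4783
     = 617.99 Nm


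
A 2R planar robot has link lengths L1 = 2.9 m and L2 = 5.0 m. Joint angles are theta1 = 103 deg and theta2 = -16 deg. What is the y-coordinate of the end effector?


Convert angles to radians: theta1 = 1.7977, theta2 = -0.2793
y = L1*sin(theta1) + L2*sin(theta1+theta2)
y = 2.8257 + 4.9931
y = 7.8188


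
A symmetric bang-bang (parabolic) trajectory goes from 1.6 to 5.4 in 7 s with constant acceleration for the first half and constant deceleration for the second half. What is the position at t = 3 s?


Symmetric rest-to-rest: each phase covers (pf-p0)/2 in time T/2. 0.5*a*(T/2)^2 = (pf-p0)/2 => a = 4*(pf-p0)/T^2
a = 4*(5.4-1.6)/7^2 = 0.3102
t = 3 is in the acceleration phase (t <= T/2).
p = p0 + 0.5*a*t^2 = 1.6 + 0.5*0.3102*3^2
= 2.9959


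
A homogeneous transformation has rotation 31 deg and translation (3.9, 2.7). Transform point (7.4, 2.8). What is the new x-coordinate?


x' = cos(theta)*px - sin(theta)*py + tx
= 0.8572*7.4 - 0.515*2.8 + 3.9
= 8.8009


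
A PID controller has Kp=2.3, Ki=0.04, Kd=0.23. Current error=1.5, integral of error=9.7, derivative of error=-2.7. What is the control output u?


u = Kp*e + Ki*int(e) + Kd*de/dt
= 2.3*1.5 + 0.04*9.7 + 0.23*(-2.7)
= 3.45 + 0.388 + -0.621
= 3.217


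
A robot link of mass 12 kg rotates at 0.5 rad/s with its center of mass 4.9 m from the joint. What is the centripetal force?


F = m * omega^2 * r
= 12 * 0.5^2 * 4.9
= 12 * 0.25 * 4.9
= 14.7 N


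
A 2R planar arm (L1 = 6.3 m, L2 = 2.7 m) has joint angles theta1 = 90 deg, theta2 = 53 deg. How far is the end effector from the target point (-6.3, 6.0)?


End effector via forward kinematics:
x = L1*cos(t1) + L2*cos(t1+t2) = -2.1563
y = L1*sin(t1) + L2*sin(t1+t2) = 7.9249
Distance to target:
d = sqrt((-6.3 - -2.1563)^2 + (6.0 - 7.9249)^2)
= sqrt(17.1701 + 3.7052)
= 4.569 m


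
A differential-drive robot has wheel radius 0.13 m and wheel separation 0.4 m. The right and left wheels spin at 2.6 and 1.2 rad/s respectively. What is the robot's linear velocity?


vR = r*wR = 0.13*2.6 = 0.338 m/s
vL = r*wL = 0.13*1.2 = 0.156 m/s
v = (vR+vL)/2 = 0.247 m/s
omega = (vR-vL)/L = 0.455 rad/s
linear velocity = 0.247 m/s


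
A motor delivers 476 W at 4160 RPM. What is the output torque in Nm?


omega = 4160 * 2*pi/60 = 435.6342 rad/s
tau = P / omega = 476 / 435.6342
= 1.0927 Nm


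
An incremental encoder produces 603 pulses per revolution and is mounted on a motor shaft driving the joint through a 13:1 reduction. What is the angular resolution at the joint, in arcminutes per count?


counts per rev = 603
effective counts at joint = 603 * 13 = 7839
resolution = 360*60 / 7839
= 2.7555 arcmin/count


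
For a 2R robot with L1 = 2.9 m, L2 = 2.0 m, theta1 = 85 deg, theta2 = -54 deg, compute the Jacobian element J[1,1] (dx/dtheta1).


J[1,1] = -L1*sin(t1) - L2*sin(t1+t2)
= -2.9*sin(85) - 2.0*sin(31)
= -3.919


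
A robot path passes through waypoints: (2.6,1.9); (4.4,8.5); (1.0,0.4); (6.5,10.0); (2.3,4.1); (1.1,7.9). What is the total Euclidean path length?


Segment lengths:
  seg1 = sqrt((1.8)^2 + (6.6)^2) = 6.8411
  seg2 = sqrt((-3.4)^2 + (-8.1)^2) = 8.7846
  seg3 = sqrt((5.5)^2 + (9.6)^2) = 11.0639
  seg4 = sqrt((-4.2)^2 + (-5.9)^2) = 7.2422
  seg5 = sqrt((-1.2)^2 + (3.8)^2) = 3.985
Total = 37.9168


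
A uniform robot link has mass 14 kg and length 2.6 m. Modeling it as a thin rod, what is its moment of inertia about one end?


I = (1/3) * m * L^2
= (1/3) * 14 * 2.6^2
= 0.333333 * 14 * 6.76
= 31.5467 kg*m^2


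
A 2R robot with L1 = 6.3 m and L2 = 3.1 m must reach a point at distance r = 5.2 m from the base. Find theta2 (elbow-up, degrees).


cos(theta2) = (r^2 - L1^2 - L2^2) / (2*L1*L2)
cos(theta2) = (27.04 - 39.69 - 9.61) / 39.06
cos(theta2) = -0.569892
theta2 = 124.7427 degrees


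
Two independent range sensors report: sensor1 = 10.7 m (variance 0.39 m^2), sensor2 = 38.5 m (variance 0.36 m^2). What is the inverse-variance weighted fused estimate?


w1 = (1/var1) / (1/var1 + 1/var2)
   = 2.5641 / (2.5641 + 2.7778) = 0.48
w2 = 1 - w1 = 0.52
fused = w1*s1 + w2*s2 = 5.136 + 20.02
= 25.156 m


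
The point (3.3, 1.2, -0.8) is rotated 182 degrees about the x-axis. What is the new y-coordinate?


Rotation about x-axis: y' = y*cos(theta) - z*sin(theta)
= 1.2 * -0.9994 - -0.8 * -0.0349
= -1.2272


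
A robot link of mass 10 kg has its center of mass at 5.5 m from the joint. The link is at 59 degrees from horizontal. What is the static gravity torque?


tau = m*g*L*cos(angle)
= 10 * 9.81 * 5.5 * cos(59 deg)
= 10 * 9.81 * 5.5 * 0.515
= 277.8888 Nm


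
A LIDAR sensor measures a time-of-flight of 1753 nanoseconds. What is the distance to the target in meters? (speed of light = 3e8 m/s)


tof = 1753 ns = 1.753e-06 s
dist = c * tof / 2
= 3e8 * 1.753e-06 / 2
= 262.95 m


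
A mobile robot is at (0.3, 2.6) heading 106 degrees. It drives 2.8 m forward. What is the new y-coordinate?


y_new = y0 + d*sin(theta)
= 2.6 + 2.8*sin(106)
= 2.6 + 2.6915
= 5.2915


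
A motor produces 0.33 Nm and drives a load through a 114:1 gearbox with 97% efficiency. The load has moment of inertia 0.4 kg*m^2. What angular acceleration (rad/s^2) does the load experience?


tau_out = tau_motor * N * eta
= 0.33 * 114 * 0.97 = 36.4914 Nm
alpha = tau_out / I = 36.4914 / 0.4
= 91.2285 rad/s^2


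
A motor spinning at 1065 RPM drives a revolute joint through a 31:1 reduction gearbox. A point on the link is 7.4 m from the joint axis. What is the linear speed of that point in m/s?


omega_motor = 1065 * 2*pi/60 = 111.5265 rad/s
omega_joint = omega_motor / 31 = 3.5976 rad/s
v = omega_joint * r = 3.5976 * 7.4
= 26.6225 m/s


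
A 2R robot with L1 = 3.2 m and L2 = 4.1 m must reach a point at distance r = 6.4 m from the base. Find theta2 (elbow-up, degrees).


cos(theta2) = (r^2 - L1^2 - L2^2) / (2*L1*L2)
cos(theta2) = (40.96 - 10.24 - 16.81) / 26.24
cos(theta2) = 0.530107
theta2 = 57.9873 degrees


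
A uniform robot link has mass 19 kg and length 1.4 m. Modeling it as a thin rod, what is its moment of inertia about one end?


I = (1/3) * m * L^2
= (1/3) * 19 * 1.4^2
= 0.333333 * 19 * 1.96
= 12.4133 kg*m^2


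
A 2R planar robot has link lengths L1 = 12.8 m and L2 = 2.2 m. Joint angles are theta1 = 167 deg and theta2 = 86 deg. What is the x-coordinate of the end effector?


Convert angles to radians: theta1 = 2.9147, theta2 = 1.501
x = L1*cos(theta1) + L2*cos(theta1+theta2)
x = -12.4719 + -0.6432
x = -13.1152


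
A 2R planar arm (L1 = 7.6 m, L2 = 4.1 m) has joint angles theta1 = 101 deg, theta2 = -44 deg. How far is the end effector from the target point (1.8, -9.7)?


End effector via forward kinematics:
x = L1*cos(t1) + L2*cos(t1+t2) = 0.7829
y = L1*sin(t1) + L2*sin(t1+t2) = 10.8989
Distance to target:
d = sqrt((1.8 - 0.7829)^2 + (-9.7 - 10.8989)^2)
= sqrt(1.0346 + 424.3153)
= 20.624 m


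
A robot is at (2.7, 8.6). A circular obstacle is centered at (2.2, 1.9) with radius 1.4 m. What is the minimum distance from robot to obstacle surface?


center_dist = sqrt((2.7-2.2)^2 + (8.6-1.9)^2)
= sqrt(0.25 + 44.89)
= 6.7186
min_dist = center_dist - radius = 6.7186 - 1.4 = 5.3186 m


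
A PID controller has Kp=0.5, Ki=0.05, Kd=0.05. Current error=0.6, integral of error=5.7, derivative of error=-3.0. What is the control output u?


u = Kp*e + Ki*int(e) + Kd*de/dt
= 0.5*0.6 + 0.05*5.7 + 0.05*(-3.0)
= 0.3 + 0.285 + -0.15
= 0.435


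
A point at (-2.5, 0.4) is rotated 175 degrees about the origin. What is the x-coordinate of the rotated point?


x' = x*cos(theta) - y*sin(theta)
cos(175 deg) = -0.9962, sin(175 deg) = 0.0872
x' = -2.5 * -0.9962 - 0.4 * 0.0872
= 2.4905 - 0.0349
= 2.4556


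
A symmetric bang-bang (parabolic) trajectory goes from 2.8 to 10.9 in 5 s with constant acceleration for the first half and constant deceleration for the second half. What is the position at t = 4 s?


Symmetric rest-to-rest: each phase covers (pf-p0)/2 in time T/2. 0.5*a*(T/2)^2 = (pf-p0)/2 => a = 4*(pf-p0)/T^2
a = 4*(10.9-2.8)/5^2 = 1.296
t = 4 is in the deceleration phase (t > T/2).
p = pf - 0.5*a*(T-t)^2 = 10.9 - 0.5*1.296*1^2
= 10.252


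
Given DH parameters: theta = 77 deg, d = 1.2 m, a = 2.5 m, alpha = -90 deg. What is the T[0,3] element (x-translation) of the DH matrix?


T[0,3] = a * cos(theta)
= 2.5 * cos(77 deg)
= 2.5 * 0.225
= 0.5624


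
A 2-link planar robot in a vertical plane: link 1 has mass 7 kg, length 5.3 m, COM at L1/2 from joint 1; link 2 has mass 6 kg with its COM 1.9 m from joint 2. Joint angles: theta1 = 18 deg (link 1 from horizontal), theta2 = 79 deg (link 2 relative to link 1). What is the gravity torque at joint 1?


Horizontal distance from joint 1 to link-1 COM:
  x_c1 = (L1/2)*cos(t1) = 2.65 * 0.9511 = 2.5203 m
Horizontal distance from joint 1 to link-2 COM:
  x_c2 = L1*cos(t1) + Lc2*cos(t1+t2)
       = 5.3*0.9511 + 1.9*-0.1219 = 4.809 m
tau1 = m1*g*x_c1 + m2*g*x_c2
     = 7*9.81*2.5203 + 6*9.81*4.809
     = 173.069 + 283.0606
     = 456.1295 Nm


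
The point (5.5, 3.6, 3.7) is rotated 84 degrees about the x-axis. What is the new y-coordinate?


Rotation about x-axis: y' = y*cos(theta) - z*sin(theta)
= 3.6 * 0.1045 - 3.7 * 0.9945
= -3.3034


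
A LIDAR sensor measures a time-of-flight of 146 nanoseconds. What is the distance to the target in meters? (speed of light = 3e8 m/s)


tof = 146 ns = 1.46e-07 s
dist = c * tof / 2
= 3e8 * 1.46e-07 / 2
= 21.9 m


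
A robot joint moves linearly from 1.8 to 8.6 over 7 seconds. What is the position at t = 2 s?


s = t/T = 2/7 = 0.2857
p(t) = p0 + (pf-p0)*s
= 1.8 + (8.6 - 1.8) * 0.2857
= 3.7429


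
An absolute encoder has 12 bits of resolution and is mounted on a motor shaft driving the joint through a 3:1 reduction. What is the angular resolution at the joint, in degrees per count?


counts = 2^12 = 4096
effective counts at joint = 4096 * 3 = 12288
resolution = 360 / 12288
= 0.0293 deg/count


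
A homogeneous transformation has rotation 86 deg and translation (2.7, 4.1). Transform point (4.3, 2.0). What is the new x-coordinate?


x' = cos(theta)*px - sin(theta)*py + tx
= 0.0698*4.3 - 0.9976*2.0 + 2.7
= 1.0048


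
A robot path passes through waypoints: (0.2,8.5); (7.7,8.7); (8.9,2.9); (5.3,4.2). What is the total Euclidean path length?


Segment lengths:
  seg1 = sqrt((7.5)^2 + (0.2)^2) = 7.5027
  seg2 = sqrt((1.2)^2 + (-5.8)^2) = 5.9228
  seg3 = sqrt((-3.6)^2 + (1.3)^2) = 3.8275
Total = 17.253


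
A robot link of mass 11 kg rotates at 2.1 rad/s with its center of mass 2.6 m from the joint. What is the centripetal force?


F = m * omega^2 * r
= 11 * 2.1^2 * 2.6
= 11 * 4.41 * 2.6
= 126.126 N


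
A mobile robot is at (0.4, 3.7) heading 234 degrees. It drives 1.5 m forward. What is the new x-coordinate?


x_new = x0 + d*cos(theta)
= 0.4 + 1.5*cos(234)
= 0.4 + -0.8817
= -0.4817


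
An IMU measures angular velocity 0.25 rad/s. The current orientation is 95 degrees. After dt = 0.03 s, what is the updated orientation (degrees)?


delta_theta = w * dt = 0.25 * 0.03 = 0.0075 rad
= 0.4297 deg
theta_new = 95 + 0.4297 = 95.4297 deg


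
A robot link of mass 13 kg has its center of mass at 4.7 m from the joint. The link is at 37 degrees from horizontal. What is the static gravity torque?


tau = m*g*L*cos(angle)
= 13 * 9.81 * 4.7 * cos(37 deg)
= 13 * 9.81 * 4.7 * 0.7986
= 478.6949 Nm


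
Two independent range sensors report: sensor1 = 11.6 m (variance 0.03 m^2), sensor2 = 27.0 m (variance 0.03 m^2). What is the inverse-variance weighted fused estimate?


w1 = (1/var1) / (1/var1 + 1/var2)
   = 33.3333 / (33.3333 + 33.3333) = 0.5
w2 = 1 - w1 = 0.5
fused = w1*s1 + w2*s2 = 5.8 + 13.5
= 19.3 m


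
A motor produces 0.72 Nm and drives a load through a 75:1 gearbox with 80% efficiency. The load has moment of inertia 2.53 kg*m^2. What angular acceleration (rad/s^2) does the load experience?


tau_out = tau_motor * N * eta
= 0.72 * 75 * 0.8 = 43.2 Nm
alpha = tau_out / I = 43.2 / 2.53
= 17.0751 rad/s^2


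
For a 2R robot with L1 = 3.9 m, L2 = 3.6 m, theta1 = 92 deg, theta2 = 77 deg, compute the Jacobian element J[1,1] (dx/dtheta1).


J[1,1] = -L1*sin(t1) - L2*sin(t1+t2)
= -3.9*sin(92) - 3.6*sin(169)
= -4.5845


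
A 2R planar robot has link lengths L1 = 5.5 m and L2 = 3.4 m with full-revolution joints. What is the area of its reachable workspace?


r_max = L1 + L2 = 8.9 m
r_min = |L1 - L2| = 2.1 m
Area = pi*(r_max^2 - r_min^2)
= pi*(79.21 - 4.41)
= pi * 74.8
= 234.9911 m^2


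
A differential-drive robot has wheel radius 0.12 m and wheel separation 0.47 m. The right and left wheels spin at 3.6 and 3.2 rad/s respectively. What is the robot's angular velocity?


vR = r*wR = 0.12*3.6 = 0.432 m/s
vL = r*wL = 0.12*3.2 = 0.384 m/s
v = (vR+vL)/2 = 0.408 m/s
omega = (vR-vL)/L = 0.1021 rad/s
angular velocity = 0.1021 rad/s


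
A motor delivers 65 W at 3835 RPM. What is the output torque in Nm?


omega = 3835 * 2*pi/60 = 401.6003 rad/s
tau = P / omega = 65 / 401.6003
= 0.1619 Nm


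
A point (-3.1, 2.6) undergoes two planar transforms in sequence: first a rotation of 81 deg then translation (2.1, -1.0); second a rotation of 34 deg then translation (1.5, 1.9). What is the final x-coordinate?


After transform 1:
x1 = cos(81)*-3.1 - sin(81)*2.6 + 2.1 = -0.9529
y1 = sin(81)*-3.1 + cos(81)*2.6 + -1.0 = -3.6551
After transform 2:
x2 = cos(34)*-0.9529 - sin(34)*-3.6551 + 1.5
= 2.7539


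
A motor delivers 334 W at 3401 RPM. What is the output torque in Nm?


omega = 3401 * 2*pi/60 = 356.1519 rad/s
tau = P / omega = 334 / 356.1519
= 0.9378 Nm


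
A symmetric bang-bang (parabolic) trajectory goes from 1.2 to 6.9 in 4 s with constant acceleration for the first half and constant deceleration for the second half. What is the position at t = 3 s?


Symmetric rest-to-rest: each phase covers (pf-p0)/2 in time T/2. 0.5*a*(T/2)^2 = (pf-p0)/2 => a = 4*(pf-p0)/T^2
a = 4*(6.9-1.2)/4^2 = 1.425
t = 3 is in the deceleration phase (t > T/2).
p = pf - 0.5*a*(T-t)^2 = 6.9 - 0.5*1.425*1^2
= 6.1875


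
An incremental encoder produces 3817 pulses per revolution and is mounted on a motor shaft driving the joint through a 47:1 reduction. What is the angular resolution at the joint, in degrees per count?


counts per rev = 3817
effective counts at joint = 3817 * 47 = 179399
resolution = 360 / 179399
= 0.002 deg/count


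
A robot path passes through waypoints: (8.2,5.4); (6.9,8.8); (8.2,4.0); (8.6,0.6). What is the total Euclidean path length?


Segment lengths:
  seg1 = sqrt((-1.3)^2 + (3.4)^2) = 3.6401
  seg2 = sqrt((1.3)^2 + (-4.8)^2) = 4.9729
  seg3 = sqrt((0.4)^2 + (-3.4)^2) = 3.4234
Total = 12.0364


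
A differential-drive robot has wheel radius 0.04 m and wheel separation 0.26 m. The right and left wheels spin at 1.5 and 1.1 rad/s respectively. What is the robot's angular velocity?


vR = r*wR = 0.04*1.5 = 0.06 m/s
vL = r*wL = 0.04*1.1 = 0.044 m/s
v = (vR+vL)/2 = 0.052 m/s
omega = (vR-vL)/L = 0.0615 rad/s
angular velocity = 0.0615 rad/s


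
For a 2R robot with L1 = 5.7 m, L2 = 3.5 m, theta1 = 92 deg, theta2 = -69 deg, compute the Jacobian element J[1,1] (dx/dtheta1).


J[1,1] = -L1*sin(t1) - L2*sin(t1+t2)
= -5.7*sin(92) - 3.5*sin(23)
= -7.0641
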